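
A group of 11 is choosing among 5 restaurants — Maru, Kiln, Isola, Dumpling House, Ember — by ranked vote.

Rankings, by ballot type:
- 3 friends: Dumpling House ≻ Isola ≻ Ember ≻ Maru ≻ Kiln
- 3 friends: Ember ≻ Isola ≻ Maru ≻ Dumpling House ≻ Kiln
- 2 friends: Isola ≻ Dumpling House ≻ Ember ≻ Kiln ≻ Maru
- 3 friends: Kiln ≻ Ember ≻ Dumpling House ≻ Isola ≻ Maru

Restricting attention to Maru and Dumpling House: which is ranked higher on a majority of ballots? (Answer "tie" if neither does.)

Ballots ranking Maru above Dumpling House: 3.
Ballots ranking Dumpling House above Maru: 11 − 3 = 8.
Dumpling House wins the head-to-head 8–3.

Dumpling House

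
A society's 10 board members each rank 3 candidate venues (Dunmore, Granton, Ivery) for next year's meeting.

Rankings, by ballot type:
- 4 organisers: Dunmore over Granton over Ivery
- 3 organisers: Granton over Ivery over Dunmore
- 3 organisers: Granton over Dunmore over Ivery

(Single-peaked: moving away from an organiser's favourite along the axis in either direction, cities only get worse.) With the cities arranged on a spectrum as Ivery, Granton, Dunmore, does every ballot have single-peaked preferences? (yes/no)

yes

Axis positions: Ivery=1, Granton=2, Dunmore=3.
Ballot type 1 (peak Dunmore at position 3): ranking walks positions 3-2-1, expanding outward from the peak — single-peaked.
Ballot type 2 (peak Granton at position 2): ranking walks positions 2-1-3, expanding outward from the peak — single-peaked.
Ballot type 3 (peak Granton at position 2): ranking walks positions 2-3-1, expanding outward from the peak — single-peaked.
Every ranking is single-peaked on this axis.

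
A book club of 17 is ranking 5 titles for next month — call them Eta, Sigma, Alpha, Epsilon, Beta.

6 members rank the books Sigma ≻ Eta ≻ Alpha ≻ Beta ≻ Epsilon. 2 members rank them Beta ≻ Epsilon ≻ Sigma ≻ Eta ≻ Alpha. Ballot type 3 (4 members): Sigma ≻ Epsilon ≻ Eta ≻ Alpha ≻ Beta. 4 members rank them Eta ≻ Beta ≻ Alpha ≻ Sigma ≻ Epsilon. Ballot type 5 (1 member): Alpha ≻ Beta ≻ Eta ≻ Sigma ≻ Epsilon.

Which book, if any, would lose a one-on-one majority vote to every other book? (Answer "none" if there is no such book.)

Epsilon

Head-to-head results (17 members):
Eta–Sigma: Sigma 12–5.
Eta vs Alpha: 6+2+4+4 = 16 for Eta, 1 for Alpha — Eta by 16–1.
Eta vs Epsilon: Eta, 11–6.
Eta vs Beta: Eta preferred on 6+4+4 = 14 ballots; Eta wins 14–3.
Sigma vs Alpha: Sigma is ranked higher on 6+2+4 = 12 ballots, Alpha on 5. Sigma wins 12–5.
Sigma vs Epsilon: Sigma, 15–2.
Sigma vs Beta: Sigma preferred on 6+4 = 10 ballots; Sigma wins 10–7.
Alpha vs Epsilon: 11 to 6, Alpha.
Alpha vs Beta: Alpha, 11–6.
Epsilon–Beta: Beta 13–4.
Epsilon loses to every other book — it is the Condorcet loser.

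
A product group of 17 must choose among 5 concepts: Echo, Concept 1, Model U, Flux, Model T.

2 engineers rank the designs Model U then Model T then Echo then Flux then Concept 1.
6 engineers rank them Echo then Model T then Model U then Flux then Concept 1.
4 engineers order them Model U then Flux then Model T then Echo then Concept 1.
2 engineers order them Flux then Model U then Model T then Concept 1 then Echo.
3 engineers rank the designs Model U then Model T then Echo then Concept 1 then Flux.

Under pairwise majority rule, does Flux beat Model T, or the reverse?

Ballots ranking Flux above Model T: 4 + 2 = 6.
Ballots ranking Model T above Flux: 17 − 6 = 11.
Model T wins the head-to-head 11–6.

Model T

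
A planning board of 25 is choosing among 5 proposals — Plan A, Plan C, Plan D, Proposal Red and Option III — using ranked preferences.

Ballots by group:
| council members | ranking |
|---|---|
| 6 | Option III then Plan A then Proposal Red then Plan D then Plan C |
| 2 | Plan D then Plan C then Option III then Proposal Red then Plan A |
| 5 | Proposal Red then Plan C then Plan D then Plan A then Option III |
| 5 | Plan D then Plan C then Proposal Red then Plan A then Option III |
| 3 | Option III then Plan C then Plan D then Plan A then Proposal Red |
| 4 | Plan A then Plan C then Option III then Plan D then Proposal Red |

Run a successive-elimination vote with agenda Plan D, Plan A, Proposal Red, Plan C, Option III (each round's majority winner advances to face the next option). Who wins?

Option III

Round 1: Plan D vs Plan A — 15–10, Plan D advances.
Round 2: Plan D vs Proposal Red — 14–11, Plan D advances.
Round 3: Plan D vs Plan C — 13–12, Plan D advances.
Round 4: Plan D vs Option III — 12–13, Option III advances.
The agenda winner is Option III.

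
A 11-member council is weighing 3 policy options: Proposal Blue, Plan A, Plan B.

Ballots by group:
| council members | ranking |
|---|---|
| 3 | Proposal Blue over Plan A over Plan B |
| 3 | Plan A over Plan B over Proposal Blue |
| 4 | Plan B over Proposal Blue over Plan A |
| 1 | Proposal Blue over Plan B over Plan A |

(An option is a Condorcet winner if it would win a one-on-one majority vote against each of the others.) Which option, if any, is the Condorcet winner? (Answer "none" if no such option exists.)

none

Head-to-head results (11 council members):
Proposal Blue vs Plan A: Proposal Blue, 8–3.
Proposal Blue vs Plan B: Plan B, 7–4.
Plan A vs Plan B: Plan A wins 6–5.
No option is unbeaten: Proposal Blue loses to Plan B; Plan A loses to Proposal Blue; Plan B loses to Plan A. In particular Proposal Blue beats Plan A beats Plan B beats Proposal Blue is a majority cycle — no Condorcet winner exists.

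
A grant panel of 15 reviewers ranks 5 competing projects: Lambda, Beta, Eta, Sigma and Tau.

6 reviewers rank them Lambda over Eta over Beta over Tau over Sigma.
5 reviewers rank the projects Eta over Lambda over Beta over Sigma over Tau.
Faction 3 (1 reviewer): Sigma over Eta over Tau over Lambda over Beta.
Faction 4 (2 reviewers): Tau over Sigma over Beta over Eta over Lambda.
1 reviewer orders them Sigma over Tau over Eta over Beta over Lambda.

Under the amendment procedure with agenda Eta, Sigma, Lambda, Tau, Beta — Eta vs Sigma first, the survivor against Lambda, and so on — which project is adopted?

Round 1: Eta vs Sigma — 11–4, Eta advances.
Round 2: Eta vs Lambda — 9–6, Eta advances.
Round 3: Eta vs Tau — 12–3, Eta advances.
Round 4: Eta vs Beta — 13–2, Eta advances.
The agenda winner is Eta.

Eta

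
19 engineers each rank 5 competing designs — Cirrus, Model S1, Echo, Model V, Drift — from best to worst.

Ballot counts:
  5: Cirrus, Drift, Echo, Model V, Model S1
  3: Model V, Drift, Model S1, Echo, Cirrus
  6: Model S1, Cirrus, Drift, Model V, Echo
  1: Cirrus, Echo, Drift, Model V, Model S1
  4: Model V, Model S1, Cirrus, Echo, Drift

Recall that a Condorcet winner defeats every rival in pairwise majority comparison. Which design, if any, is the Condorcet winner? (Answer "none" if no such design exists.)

Head-to-head results (19 engineers):
Cirrus vs Model S1: Model S1 wins 13–6.
Cirrus vs Echo: Cirrus, 16–3.
Cirrus vs Model V: Cirrus, 12–7.
Cirrus–Drift: Cirrus 16–3.
Model S1–Echo: Model S1 13–6.
Model S1 vs Model V: Model V wins 13–6.
Model S1 vs Drift: Model S1, 10–9.
Echo–Model V: Model V 13–6.
Echo vs Drift: Drift, 14–5.
Model V vs Drift: Drift wins 12–7.
Each design drops at least one matchup (Cirrus loses to Model S1; Model S1 loses to Model V; Echo loses to Cirrus; Model V loses to Cirrus; Drift loses to Cirrus); the cycle Cirrus beats Model V beats Model S1 beats Cirrus rules out a Condorcet winner.

none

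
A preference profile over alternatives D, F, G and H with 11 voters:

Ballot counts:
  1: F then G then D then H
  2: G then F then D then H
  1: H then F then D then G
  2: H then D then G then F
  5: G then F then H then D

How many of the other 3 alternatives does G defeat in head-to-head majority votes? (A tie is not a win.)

3

G against each rival (11 voters):
G vs D: 1+2+5 = 8 for G, 3 for D — G by 8–3.
G vs F: G wins 9–2.
G–H: G 8–3.
G beats D, F, H — 3 pairwise wins.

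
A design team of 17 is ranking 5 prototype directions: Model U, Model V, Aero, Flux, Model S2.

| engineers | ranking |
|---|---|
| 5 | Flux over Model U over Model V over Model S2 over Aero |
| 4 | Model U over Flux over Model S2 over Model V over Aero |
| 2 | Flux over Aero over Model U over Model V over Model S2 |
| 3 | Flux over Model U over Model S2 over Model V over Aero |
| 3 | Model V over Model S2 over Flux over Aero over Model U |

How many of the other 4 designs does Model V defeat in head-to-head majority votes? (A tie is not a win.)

Model V against each rival (17 engineers):
Model V vs Model U: Model V is ranked higher on 3 ballots, Model U on 14. Model U wins 14–3.
Model V vs Aero: Model V, 15–2.
Model V vs Flux: Model V is ranked higher on 3 ballots, Flux on 14. Flux wins 14–3.
Model V vs Model S2: Model V is ranked higher on 5+2+3 = 10 ballots, Model S2 on 7. Model V wins 10–7.
Model V beats Aero, Model S2; loses to Model U, Flux — 2 pairwise wins.

2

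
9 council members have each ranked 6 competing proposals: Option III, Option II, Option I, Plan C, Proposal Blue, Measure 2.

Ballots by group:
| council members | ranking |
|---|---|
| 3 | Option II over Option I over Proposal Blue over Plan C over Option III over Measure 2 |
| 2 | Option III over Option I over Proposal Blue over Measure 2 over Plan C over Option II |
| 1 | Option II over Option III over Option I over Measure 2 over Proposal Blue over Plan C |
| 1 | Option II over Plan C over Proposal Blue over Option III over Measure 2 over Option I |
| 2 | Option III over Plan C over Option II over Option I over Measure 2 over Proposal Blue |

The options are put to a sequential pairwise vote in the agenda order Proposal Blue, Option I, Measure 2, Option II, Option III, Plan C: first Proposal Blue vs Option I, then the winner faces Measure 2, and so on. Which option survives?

Option II

Round 1: Proposal Blue vs Option I — 1–8, Option I advances.
Round 2: Option I vs Measure 2 — 8–1, Option I advances.
Round 3: Option I vs Option II — 2–7, Option II advances.
Round 4: Option II vs Option III — 5–4, Option II advances.
Round 5: Option II vs Plan C — 5–4, Option II advances.
The agenda winner is Option II.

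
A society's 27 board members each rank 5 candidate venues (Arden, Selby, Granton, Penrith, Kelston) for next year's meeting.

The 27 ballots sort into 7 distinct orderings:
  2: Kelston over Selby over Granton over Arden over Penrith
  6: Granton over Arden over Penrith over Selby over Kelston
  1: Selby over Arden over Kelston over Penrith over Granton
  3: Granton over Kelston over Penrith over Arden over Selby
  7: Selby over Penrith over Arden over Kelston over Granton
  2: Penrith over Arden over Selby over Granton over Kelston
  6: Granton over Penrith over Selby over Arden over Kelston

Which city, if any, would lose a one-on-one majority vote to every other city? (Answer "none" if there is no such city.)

Head-to-head results (27 organisers):
Arden vs Selby: Arden is ranked higher on 6+3+2 = 11 ballots, Selby on 16. Selby wins 16–11.
Arden vs Granton: Granton, 17–10.
Arden vs Penrith: Arden preferred on 2+6+1 = 9 ballots; Penrith wins 18–9.
Arden vs Kelston: Arden, 22–5.
Selby vs Granton: Selby preferred on 2+1+7+2 = 12 ballots; Granton wins 15–12.
Selby vs Penrith: Penrith wins 17–10.
Selby–Kelston: Selby 22–5.
Granton vs Penrith: Granton, 17–10.
Granton vs Kelston: 6+3+2+6 = 17 for Granton, 10 for Kelston — Granton by 17–10.
Penrith–Kelston: Penrith 21–6.
Kelston is beaten in every head-to-head and is the Condorcet loser.

Kelston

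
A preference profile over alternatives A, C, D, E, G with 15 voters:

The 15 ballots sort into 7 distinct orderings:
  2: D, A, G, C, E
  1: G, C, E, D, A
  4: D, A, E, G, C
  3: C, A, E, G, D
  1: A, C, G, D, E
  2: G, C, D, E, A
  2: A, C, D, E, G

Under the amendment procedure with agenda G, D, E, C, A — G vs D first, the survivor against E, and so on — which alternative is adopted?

A

Round 1: G vs D — 7–8, D advances.
Round 2: D vs E — 11–4, D advances.
Round 3: D vs C — 6–9, C advances.
Round 4: C vs A — 6–9, A advances.
A survives the agenda.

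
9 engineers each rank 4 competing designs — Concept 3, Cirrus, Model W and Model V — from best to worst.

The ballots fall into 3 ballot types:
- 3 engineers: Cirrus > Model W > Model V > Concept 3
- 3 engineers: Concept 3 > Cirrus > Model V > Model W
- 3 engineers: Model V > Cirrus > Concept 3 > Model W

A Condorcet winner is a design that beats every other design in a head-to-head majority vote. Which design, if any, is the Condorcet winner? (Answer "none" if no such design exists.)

Pairwise majorities:
Concept 3 vs Cirrus: Concept 3 preferred on 3 ballots; Cirrus wins 6–3.
Concept 3 vs Model W: Concept 3 wins 6–3.
Concept 3 vs Model V: Concept 3 is ranked higher on 3 ballots, Model V on 6. Model V wins 6–3.
Cirrus vs Model W: 3+3+3 = 9 for Cirrus, 0 for Model W — Cirrus by 9–0.
Cirrus vs Model V: Cirrus preferred on 3+3 = 6 ballots; Cirrus wins 6–3.
Model W vs Model V: 3 for Model W, 6 for Model V — Model V by 6–3.
Only Cirrus has no losses; Cirrus is the Condorcet winner.

Cirrus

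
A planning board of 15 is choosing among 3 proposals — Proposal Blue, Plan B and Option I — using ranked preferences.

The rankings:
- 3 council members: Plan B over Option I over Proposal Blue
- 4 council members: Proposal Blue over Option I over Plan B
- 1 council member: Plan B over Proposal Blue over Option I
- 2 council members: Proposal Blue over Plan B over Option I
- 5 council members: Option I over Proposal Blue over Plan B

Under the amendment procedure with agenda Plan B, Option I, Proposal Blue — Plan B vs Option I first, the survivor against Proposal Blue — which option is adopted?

Option I

Round 1: Plan B vs Option I — 6–9, Option I advances.
Round 2: Option I vs Proposal Blue — 8–7, Option I advances.
The agenda winner is Option I.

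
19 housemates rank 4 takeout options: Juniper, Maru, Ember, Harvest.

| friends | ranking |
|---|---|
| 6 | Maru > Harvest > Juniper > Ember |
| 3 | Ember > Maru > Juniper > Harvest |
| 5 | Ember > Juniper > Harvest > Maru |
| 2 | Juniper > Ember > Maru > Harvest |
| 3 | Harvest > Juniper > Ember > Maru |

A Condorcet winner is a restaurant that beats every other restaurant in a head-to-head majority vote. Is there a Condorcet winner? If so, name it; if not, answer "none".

Head-to-head results (19 friends):
Juniper vs Maru: Juniper wins 10–9.
Juniper vs Ember: Juniper, 11–8.
Juniper–Harvest: Juniper 10–9.
Maru vs Ember: Ember, 13–6.
Maru vs Harvest: Maru, 11–8.
Ember vs Harvest: Ember wins 10–9.
Juniper beats each of Maru, Ember, Harvest — Juniper is the Condorcet winner.

Juniper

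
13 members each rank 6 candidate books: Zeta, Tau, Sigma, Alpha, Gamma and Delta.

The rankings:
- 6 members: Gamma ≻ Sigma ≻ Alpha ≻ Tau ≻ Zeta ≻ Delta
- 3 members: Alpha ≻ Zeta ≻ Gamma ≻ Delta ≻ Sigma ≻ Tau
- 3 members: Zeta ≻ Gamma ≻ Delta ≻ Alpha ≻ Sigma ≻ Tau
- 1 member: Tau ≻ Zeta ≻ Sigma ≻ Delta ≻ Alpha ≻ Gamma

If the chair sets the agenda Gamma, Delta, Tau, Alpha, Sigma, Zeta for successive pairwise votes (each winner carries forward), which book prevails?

Round 1: Gamma vs Delta — 12–1, Gamma advances.
Round 2: Gamma vs Tau — 12–1, Gamma advances.
Round 3: Gamma vs Alpha — 9–4, Gamma advances.
Round 4: Gamma vs Sigma — 12–1, Gamma advances.
Round 5: Gamma vs Zeta — 6–7, Zeta advances.
Zeta survives the agenda.

Zeta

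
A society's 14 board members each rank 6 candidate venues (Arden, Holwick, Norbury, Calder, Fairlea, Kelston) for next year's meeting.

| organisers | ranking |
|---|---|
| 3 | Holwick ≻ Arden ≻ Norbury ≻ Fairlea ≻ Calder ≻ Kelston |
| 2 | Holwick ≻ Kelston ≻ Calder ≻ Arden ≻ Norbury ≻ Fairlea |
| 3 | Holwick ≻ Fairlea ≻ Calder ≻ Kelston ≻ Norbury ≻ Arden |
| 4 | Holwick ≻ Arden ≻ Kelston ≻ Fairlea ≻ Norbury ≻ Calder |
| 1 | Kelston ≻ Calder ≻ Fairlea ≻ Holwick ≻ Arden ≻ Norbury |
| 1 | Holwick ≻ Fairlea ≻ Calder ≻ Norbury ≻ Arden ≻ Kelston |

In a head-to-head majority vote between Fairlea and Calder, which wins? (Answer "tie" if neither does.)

Ballots ranking Fairlea above Calder: 3 + 3 + 4 + 1 = 11.
Ballots ranking Calder above Fairlea: 14 − 11 = 3.
Fairlea wins the head-to-head 11–3.

Fairlea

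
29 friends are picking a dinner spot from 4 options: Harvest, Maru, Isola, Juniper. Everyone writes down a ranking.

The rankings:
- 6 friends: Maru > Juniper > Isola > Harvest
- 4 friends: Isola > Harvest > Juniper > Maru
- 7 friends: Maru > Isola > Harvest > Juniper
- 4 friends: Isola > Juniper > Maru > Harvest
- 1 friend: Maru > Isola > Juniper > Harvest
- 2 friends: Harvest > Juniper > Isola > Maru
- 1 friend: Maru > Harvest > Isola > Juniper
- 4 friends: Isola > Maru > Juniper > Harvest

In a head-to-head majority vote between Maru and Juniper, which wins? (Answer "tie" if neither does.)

Maru

Ballots ranking Maru above Juniper: 6 + 7 + 1 + 1 + 4 = 19.
Ballots ranking Juniper above Maru: 29 − 19 = 10.
Maru wins the head-to-head 19–10.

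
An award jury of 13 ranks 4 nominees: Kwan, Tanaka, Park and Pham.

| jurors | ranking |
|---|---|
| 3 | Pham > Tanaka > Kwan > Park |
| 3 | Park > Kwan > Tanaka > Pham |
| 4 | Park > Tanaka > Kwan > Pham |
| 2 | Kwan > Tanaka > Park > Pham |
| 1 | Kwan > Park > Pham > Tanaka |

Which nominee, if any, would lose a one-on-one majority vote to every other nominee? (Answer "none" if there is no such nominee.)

Pairwise majorities:
Kwan vs Tanaka: Tanaka, 7–6.
Kwan–Park: Park 7–6.
Kwan vs Pham: Kwan is ranked higher on 3+4+2+1 = 10 ballots, Pham on 3. Kwan wins 10–3.
Tanaka–Park: Park 8–5.
Tanaka vs Pham: Tanaka, 9–4.
Park vs Pham: Park wins 10–3.
Pham loses to every other nominee — it is the Condorcet loser.

Pham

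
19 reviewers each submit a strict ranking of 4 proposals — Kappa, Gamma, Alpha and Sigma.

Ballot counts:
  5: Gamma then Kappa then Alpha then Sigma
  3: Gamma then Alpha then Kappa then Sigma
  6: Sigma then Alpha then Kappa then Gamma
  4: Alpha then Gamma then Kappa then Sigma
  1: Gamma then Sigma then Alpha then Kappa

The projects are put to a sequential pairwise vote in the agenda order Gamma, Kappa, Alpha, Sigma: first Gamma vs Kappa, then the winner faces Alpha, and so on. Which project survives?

Round 1: Gamma vs Kappa — 13–6, Gamma advances.
Round 2: Gamma vs Alpha — 9–10, Alpha advances.
Round 3: Alpha vs Sigma — 12–7, Alpha advances.
Alpha survives the agenda.

Alpha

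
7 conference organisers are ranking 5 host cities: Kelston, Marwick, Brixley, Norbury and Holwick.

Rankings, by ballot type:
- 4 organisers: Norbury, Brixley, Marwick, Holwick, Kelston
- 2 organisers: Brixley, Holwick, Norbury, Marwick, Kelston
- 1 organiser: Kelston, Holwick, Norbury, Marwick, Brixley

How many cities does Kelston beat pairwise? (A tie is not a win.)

Kelston against each rival (7 organisers):
Kelston–Marwick: Marwick 6–1.
Kelston vs Brixley: Brixley wins 6–1.
Kelston vs Norbury: 1 for Kelston, 6 for Norbury — Norbury by 6–1.
Kelston vs Holwick: 1 for Kelston, 6 for Holwick — Holwick by 6–1.
Kelston beats no one; loses to Marwick, Brixley, Norbury, Holwick — 0 pairwise wins.

0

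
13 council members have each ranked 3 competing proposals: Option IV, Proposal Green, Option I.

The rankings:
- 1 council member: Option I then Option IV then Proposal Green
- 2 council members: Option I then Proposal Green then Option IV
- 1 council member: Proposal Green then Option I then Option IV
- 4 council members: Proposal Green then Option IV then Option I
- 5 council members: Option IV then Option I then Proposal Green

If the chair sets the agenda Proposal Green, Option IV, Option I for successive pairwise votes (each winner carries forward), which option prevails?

Round 1: Proposal Green vs Option IV — 7–6, Proposal Green advances.
Round 2: Proposal Green vs Option I — 5–8, Option I advances.
The agenda winner is Option I.

Option I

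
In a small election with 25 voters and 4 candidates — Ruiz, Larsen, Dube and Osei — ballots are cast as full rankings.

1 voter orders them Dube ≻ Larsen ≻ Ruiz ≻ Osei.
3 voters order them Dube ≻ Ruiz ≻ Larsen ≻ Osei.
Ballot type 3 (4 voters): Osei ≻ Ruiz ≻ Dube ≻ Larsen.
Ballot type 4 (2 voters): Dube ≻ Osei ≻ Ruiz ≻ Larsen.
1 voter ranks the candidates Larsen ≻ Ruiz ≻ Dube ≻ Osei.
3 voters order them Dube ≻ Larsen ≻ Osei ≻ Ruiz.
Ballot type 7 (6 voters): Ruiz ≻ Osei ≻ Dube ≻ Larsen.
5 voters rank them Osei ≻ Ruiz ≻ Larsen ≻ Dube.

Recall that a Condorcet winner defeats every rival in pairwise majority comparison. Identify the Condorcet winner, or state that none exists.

Osei

Pairwise majorities:
Ruiz vs Larsen: 20 to 5, Ruiz.
Ruiz vs Dube: 4+1+6+5 = 16 for Ruiz, 9 for Dube — Ruiz by 16–9.
Ruiz vs Osei: Ruiz is ranked higher on 1+3+1+6 = 11 ballots, Osei on 14. Osei wins 14–11.
Larsen vs Dube: 6 to 19, Dube.
Larsen vs Osei: Larsen is ranked higher on 1+3+1+3 = 8 ballots, Osei on 17. Osei wins 17–8.
Dube vs Osei: Dube preferred on 1+3+2+1+3 = 10 ballots; Osei wins 15–10.
Osei beats each of Ruiz, Larsen, Dube — Osei is the Condorcet winner.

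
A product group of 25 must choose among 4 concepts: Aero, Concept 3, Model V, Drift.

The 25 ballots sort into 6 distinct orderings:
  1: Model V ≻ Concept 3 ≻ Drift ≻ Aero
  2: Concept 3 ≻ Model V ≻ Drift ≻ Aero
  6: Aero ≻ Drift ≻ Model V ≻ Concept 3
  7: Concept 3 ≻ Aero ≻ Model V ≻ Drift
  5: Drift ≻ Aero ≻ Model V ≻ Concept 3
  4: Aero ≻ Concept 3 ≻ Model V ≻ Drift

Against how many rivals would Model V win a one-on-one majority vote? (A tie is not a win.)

Model V against each rival (25 engineers):
Model V vs Aero: Aero, 22–3.
Model V vs Concept 3: 1+6+5 = 12 for Model V, 13 for Concept 3 — Concept 3 by 13–12.
Model V vs Drift: 1+2+7+4 = 14 for Model V, 11 for Drift — Model V by 14–11.
Model V beats Drift; loses to Aero, Concept 3 — 1 pairwise win.

1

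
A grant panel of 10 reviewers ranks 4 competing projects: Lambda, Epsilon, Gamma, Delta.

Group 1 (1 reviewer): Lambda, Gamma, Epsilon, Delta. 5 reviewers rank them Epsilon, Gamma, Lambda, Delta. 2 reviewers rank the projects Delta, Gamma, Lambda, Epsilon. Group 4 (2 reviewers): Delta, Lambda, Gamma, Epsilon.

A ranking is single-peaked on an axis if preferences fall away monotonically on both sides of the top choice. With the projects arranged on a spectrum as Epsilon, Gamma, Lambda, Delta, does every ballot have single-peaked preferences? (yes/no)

Axis positions: Epsilon=1, Gamma=2, Lambda=3, Delta=4.
Group 1 (peak Lambda at position 3): ranking walks positions 3-2-1-4, expanding outward from the peak — single-peaked.
Group 2 (peak Epsilon at position 1): ranking walks positions 1-2-3-4, expanding outward from the peak — single-peaked.
Group 3: ranking walks positions 4-2-3-1; Gamma is ranked above Lambda even though Lambda lies between Gamma and the peak Delta on the axis — preferences dip and rise again. Not single-peaked.
Group 4 (peak Delta at position 4): ranking walks positions 4-3-2-1, expanding outward from the peak — single-peaked.
Group 3 violates single-peakedness, so the profile is not single-peaked on this axis.

no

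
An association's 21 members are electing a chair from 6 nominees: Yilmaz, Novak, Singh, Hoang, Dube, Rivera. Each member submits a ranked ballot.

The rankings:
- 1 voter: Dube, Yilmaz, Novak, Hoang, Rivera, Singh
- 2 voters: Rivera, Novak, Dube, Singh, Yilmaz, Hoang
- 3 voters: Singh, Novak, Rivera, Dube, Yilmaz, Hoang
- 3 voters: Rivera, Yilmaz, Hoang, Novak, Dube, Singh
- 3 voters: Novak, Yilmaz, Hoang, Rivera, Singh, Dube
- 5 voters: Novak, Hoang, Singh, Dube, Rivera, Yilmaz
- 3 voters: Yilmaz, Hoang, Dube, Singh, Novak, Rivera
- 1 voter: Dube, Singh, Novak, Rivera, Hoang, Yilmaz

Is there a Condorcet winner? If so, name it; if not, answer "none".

Novak

Head-to-head results (21 voters):
Yilmaz vs Novak: 1+3+3 = 7 for Yilmaz, 14 for Novak — Novak by 14–7.
Yilmaz vs Singh: 10 to 11, Singh.
Yilmaz vs Hoang: 15 to 6, Yilmaz.
Yilmaz vs Dube: 9 to 12, Dube.
Yilmaz vs Rivera: Yilmaz is ranked higher on 1+3+3 = 7 ballots, Rivera on 14. Rivera wins 14–7.
Novak vs Singh: 14 to 7, Novak.
Novak vs Hoang: Novak preferred on 1+2+3+3+5+1 = 15 ballots; Novak wins 15–6.
Novak vs Dube: Novak is ranked higher on 2+3+3+3+5 = 16 ballots, Dube on 5. Novak wins 16–5.
Novak vs Rivera: Novak preferred on 1+3+3+5+3+1 = 16 ballots; Novak wins 16–5.
Singh vs Hoang: 6 to 15, Hoang.
Singh vs Dube: Singh preferred on 3+3+5 = 11 ballots; Singh wins 11–10.
Singh vs Rivera: 3+5+3+1 = 12 for Singh, 9 for Rivera — Singh by 12–9.
Hoang vs Dube: Hoang preferred on 3+3+5+3 = 14 ballots; Hoang wins 14–7.
Hoang vs Rivera: 12 to 9, Hoang.
Dube vs Rivera: 1+5+3+1 = 10 for Dube, 11 for Rivera — Rivera by 11–10.
Novak defeats every rival head-to-head and is the Condorcet winner.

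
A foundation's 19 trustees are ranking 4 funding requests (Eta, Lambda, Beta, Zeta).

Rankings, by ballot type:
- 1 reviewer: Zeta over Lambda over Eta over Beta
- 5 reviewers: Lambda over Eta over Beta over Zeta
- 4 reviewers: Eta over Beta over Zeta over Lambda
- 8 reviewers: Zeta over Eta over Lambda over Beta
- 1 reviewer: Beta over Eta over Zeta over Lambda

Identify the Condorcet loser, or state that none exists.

none

Head-to-head results (19 reviewers):
Eta vs Lambda: Eta preferred on 4+8+1 = 13 ballots; Eta wins 13–6.
Eta vs Beta: 1+5+4+8 = 18 for Eta, 1 for Beta — Eta by 18–1.
Eta vs Zeta: Eta preferred on 5+4+1 = 10 ballots; Eta wins 10–9.
Lambda vs Beta: 1+5+8 = 14 for Lambda, 5 for Beta — Lambda by 14–5.
Lambda vs Zeta: Lambda is ranked higher on 5 ballots, Zeta on 14. Zeta wins 14–5.
Beta vs Zeta: Beta wins 10–9.
Each project has at least one pairwise win (Eta beats Lambda; Lambda beats Beta; Beta beats Zeta; Zeta beats Lambda) — no Condorcet loser.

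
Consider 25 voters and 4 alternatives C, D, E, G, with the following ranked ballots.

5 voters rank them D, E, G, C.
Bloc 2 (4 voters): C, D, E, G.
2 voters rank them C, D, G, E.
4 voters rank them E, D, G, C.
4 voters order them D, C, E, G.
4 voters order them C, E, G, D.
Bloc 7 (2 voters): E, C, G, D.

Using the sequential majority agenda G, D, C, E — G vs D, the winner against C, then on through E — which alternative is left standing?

Round 1: G vs D — 6–19, D advances.
Round 2: D vs C — 13–12, D advances.
Round 3: D vs E — 15–10, D advances.
The agenda winner is D.

D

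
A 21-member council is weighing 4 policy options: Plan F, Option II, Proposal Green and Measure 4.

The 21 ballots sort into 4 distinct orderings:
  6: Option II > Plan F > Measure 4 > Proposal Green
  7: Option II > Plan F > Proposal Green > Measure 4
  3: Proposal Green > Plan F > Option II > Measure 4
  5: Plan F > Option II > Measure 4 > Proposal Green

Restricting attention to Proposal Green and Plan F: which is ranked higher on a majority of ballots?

Ballots ranking Proposal Green above Plan F: 3.
Ballots ranking Plan F above Proposal Green: 21 − 3 = 18.
Plan F wins the head-to-head 18–3.

Plan F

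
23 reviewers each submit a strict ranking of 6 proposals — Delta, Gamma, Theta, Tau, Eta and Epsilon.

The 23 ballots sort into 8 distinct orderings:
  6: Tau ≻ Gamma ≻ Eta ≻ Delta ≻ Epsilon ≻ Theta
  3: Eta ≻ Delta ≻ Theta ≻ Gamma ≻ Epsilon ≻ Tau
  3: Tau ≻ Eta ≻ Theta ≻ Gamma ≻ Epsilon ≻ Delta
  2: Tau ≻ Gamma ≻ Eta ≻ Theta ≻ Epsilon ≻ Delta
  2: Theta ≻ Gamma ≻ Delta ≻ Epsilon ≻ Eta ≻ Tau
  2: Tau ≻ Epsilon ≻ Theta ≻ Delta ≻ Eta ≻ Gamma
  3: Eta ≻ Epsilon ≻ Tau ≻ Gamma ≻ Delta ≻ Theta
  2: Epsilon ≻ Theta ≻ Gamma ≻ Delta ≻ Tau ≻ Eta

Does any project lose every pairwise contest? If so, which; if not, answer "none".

Pairwise majorities:
Delta vs Gamma: Gamma, 18–5.
Delta vs Theta: Delta preferred on 6+3+3 = 12 ballots; Delta wins 12–11.
Delta vs Tau: Tau wins 16–7.
Delta vs Eta: Delta preferred on 2+2+2 = 6 ballots; Eta wins 17–6.
Delta vs Epsilon: Epsilon, 12–11.
Gamma vs Theta: Gamma preferred on 6+2+3 = 11 ballots; Theta wins 12–11.
Gamma vs Tau: 3+2+2 = 7 for Gamma, 16 for Tau — Tau by 16–7.
Gamma vs Eta: 6+2+2+2 = 12 for Gamma, 11 for Eta — Gamma by 12–11.
Gamma–Epsilon: Gamma 16–7.
Theta vs Tau: Theta is ranked higher on 3+2+2 = 7 ballots, Tau on 16. Tau wins 16–7.
Theta vs Eta: Theta preferred on 2+2+2 = 6 ballots; Eta wins 17–6.
Theta vs Epsilon: 10 to 13, Epsilon.
Tau vs Eta: Tau wins 15–8.
Tau vs Epsilon: Tau preferred on 6+3+2+2 = 13 ballots; Tau wins 13–10.
Eta vs Epsilon: Eta is ranked higher on 6+3+3+2+3 = 17 ballots, Epsilon on 6. Eta wins 17–6.
Each project has at least one pairwise win (Delta beats Theta; Gamma beats Delta; Theta beats Gamma; Tau beats Delta; Eta beats Delta; Epsilon beats Delta) — no Condorcet loser.

none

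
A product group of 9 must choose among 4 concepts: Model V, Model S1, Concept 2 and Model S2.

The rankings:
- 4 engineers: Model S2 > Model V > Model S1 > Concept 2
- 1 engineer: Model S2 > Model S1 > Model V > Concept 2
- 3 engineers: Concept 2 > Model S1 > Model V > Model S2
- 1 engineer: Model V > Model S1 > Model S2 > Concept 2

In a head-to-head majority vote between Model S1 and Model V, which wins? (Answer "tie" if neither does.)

Model V

Ballots ranking Model S1 above Model V: 1 + 3 = 4.
Ballots ranking Model V above Model S1: 9 − 4 = 5.
Model V wins the head-to-head 5–4.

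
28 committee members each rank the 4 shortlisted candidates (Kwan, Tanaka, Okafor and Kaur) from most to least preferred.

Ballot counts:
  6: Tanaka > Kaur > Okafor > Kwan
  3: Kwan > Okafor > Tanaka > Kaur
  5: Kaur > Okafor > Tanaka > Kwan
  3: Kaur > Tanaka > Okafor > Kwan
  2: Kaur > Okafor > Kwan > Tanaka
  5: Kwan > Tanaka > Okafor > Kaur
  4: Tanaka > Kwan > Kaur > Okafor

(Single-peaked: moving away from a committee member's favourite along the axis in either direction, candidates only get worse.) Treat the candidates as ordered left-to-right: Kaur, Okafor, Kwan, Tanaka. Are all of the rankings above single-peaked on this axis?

Axis positions: Kaur=1, Okafor=2, Kwan=3, Tanaka=4.
Type 1: ranking walks positions 4-1-2-3; Kaur is ranked above Kwan even though Kwan lies between Kaur and the peak Tanaka on the axis — preferences dip and rise again. Not single-peaked.
Type 2 (peak Kwan at position 3): ranking walks positions 3-2-4-1, expanding outward from the peak — single-peaked.
Type 3: ranking walks positions 1-2-4-3; Tanaka is ranked above Kwan even though Kwan lies between Tanaka and the peak Kaur on the axis — preferences dip and rise again. Not single-peaked.
Type 4: ranking walks positions 1-4-2-3; Tanaka is ranked above Okafor even though Okafor lies between Tanaka and the peak Kaur on the axis — preferences dip and rise again. Not single-peaked.
Type 5 (peak Kaur at position 1): ranking walks positions 1-2-3-4, expanding outward from the peak — single-peaked.
Type 6 (peak Kwan at position 3): ranking walks positions 3-4-2-1, expanding outward from the peak — single-peaked.
Type 7: ranking walks positions 4-3-1-2; Kaur is ranked above Okafor even though Okafor lies between Kaur and the peak Tanaka on the axis — preferences dip and rise again. Not single-peaked.
Type 1 violates single-peakedness, so the profile is not single-peaked on this axis.

no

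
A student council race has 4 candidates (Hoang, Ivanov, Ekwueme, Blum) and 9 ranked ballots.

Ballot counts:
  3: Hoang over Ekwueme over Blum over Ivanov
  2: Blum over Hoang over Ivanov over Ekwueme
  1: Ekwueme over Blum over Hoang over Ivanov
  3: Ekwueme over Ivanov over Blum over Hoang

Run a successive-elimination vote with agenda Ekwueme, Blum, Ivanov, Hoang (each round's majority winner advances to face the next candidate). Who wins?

Round 1: Ekwueme vs Blum — 7–2, Ekwueme advances.
Round 2: Ekwueme vs Ivanov — 7–2, Ekwueme advances.
Round 3: Ekwueme vs Hoang — 4–5, Hoang advances.
Hoang survives the agenda.

Hoang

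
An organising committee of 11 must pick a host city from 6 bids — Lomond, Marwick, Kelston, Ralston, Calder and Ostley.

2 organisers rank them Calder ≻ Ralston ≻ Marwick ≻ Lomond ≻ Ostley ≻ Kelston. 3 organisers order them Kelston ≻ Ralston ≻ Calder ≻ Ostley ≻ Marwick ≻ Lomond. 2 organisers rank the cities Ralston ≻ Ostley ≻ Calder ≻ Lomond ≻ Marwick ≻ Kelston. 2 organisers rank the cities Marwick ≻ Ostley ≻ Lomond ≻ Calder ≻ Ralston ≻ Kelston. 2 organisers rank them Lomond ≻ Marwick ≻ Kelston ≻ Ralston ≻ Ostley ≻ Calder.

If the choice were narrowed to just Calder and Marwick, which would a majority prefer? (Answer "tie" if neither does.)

Ballots ranking Calder above Marwick: 2 + 3 + 2 = 7.
Ballots ranking Marwick above Calder: 11 − 7 = 4.
Calder wins the head-to-head 7–4.

Calder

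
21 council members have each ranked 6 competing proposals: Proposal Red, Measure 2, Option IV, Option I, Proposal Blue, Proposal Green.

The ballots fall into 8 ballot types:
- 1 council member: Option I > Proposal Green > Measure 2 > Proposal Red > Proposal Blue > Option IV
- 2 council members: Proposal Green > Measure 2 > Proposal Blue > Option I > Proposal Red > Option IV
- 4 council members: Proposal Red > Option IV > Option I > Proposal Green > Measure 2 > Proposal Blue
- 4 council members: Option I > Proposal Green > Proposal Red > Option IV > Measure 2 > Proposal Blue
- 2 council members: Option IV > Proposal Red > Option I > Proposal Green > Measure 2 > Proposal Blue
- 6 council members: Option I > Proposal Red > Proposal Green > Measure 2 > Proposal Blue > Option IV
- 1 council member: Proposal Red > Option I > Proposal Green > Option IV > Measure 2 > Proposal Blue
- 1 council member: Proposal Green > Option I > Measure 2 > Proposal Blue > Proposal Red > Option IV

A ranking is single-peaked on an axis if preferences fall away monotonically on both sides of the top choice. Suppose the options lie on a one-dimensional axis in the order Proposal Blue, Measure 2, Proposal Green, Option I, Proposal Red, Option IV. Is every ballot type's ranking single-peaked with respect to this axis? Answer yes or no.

Axis positions: Proposal Blue=1, Measure 2=2, Proposal Green=3, Option I=4, Proposal Red=5, Option IV=6.
Ballot type 1 (peak Option I at position 4): ranking walks positions 4-3-2-5-1-6, expanding outward from the peak — single-peaked.
Ballot type 2 (peak Proposal Green at position 3): ranking walks positions 3-2-1-4-5-6, expanding outward from the peak — single-peaked.
Ballot type 3 (peak Proposal Red at position 5): ranking walks positions 5-6-4-3-2-1, expanding outward from the peak — single-peaked.
Ballot type 4 (peak Option I at position 4): ranking walks positions 4-3-5-6-2-1, expanding outward from the peak — single-peaked.
Ballot type 5 (peak Option IV at position 6): ranking walks positions 6-5-4-3-2-1, expanding outward from the peak — single-peaked.
Ballot type 6 (peak Option I at position 4): ranking walks positions 4-5-3-2-1-6, expanding outward from the peak — single-peaked.
Ballot type 7 (peak Proposal Red at position 5): ranking walks positions 5-4-3-6-2-1, expanding outward from the peak — single-peaked.
Ballot type 8 (peak Proposal Green at position 3): ranking walks positions 3-4-2-1-5-6, expanding outward from the peak — single-peaked.
Every ranking is single-peaked on this axis.

yes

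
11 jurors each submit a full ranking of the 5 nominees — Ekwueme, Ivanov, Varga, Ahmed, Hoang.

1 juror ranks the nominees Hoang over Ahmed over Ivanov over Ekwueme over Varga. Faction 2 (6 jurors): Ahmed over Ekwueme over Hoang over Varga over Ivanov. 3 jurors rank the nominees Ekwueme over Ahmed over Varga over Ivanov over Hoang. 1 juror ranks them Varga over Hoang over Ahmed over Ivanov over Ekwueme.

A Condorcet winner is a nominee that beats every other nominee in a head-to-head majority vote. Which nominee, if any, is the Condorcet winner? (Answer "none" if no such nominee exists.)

Ahmed

Check each pair by majority over 11 ballots:
Ekwueme vs Ivanov: Ekwueme wins 9–2.
Ekwueme vs Varga: 1+6+3 = 10 for Ekwueme, 1 for Varga — Ekwueme by 10–1.
Ekwueme–Ahmed: Ahmed 8–3.
Ekwueme vs Hoang: 9 to 2, Ekwueme.
Ivanov vs Varga: Ivanov preferred on 1 ballot; Varga wins 10–1.
Ivanov–Ahmed: Ahmed 11–0.
Ivanov vs Hoang: 3 for Ivanov, 8 for Hoang — Hoang by 8–3.
Varga vs Ahmed: 1 for Varga, 10 for Ahmed — Ahmed by 10–1.
Varga vs Hoang: Hoang, 7–4.
Ahmed vs Hoang: 6+3 = 9 for Ahmed, 2 for Hoang — Ahmed by 9–2.
Ahmed beats each of Ekwueme, Ivanov, Varga, Hoang — Ahmed is the Condorcet winner.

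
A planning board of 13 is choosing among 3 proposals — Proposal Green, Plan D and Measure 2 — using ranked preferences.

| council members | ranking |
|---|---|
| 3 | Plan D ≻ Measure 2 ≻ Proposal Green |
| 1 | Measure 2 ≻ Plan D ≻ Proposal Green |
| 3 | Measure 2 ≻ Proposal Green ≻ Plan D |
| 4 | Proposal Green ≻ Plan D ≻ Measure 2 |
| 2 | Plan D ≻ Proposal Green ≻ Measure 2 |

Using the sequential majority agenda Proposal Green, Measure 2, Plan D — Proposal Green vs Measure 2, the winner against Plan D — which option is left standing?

Round 1: Proposal Green vs Measure 2 — 6–7, Measure 2 advances.
Round 2: Measure 2 vs Plan D — 4–9, Plan D advances.
The agenda winner is Plan D.

Plan D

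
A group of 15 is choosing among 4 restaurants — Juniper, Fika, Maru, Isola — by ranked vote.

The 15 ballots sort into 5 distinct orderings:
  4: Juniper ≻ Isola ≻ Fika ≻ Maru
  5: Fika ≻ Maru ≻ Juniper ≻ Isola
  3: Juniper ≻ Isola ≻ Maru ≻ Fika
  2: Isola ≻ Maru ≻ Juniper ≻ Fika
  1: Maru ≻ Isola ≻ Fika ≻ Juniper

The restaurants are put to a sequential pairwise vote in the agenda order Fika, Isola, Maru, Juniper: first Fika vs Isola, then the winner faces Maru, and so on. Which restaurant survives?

Juniper

Round 1: Fika vs Isola — 5–10, Isola advances.
Round 2: Isola vs Maru — 9–6, Isola advances.
Round 3: Isola vs Juniper — 3–12, Juniper advances.
Juniper survives the agenda.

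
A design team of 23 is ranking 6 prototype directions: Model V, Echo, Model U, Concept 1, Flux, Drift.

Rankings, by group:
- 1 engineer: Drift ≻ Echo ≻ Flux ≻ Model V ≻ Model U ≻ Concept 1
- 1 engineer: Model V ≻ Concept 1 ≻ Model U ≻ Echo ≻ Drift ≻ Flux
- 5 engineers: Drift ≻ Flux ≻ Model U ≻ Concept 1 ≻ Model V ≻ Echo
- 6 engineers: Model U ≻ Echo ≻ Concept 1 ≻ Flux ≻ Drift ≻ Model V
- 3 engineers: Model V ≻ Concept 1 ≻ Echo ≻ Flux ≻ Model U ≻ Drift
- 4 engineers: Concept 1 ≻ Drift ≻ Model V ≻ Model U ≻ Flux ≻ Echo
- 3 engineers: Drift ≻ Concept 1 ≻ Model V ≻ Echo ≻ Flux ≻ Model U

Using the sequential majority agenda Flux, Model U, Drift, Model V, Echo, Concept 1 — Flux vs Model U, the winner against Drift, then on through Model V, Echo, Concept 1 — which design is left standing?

Round 1: Flux vs Model U — 12–11, Flux advances.
Round 2: Flux vs Drift — 9–14, Drift advances.
Round 3: Drift vs Model V — 19–4, Drift advances.
Round 4: Drift vs Echo — 13–10, Drift advances.
Round 5: Drift vs Concept 1 — 9–14, Concept 1 advances.
Concept 1 survives the agenda.

Concept 1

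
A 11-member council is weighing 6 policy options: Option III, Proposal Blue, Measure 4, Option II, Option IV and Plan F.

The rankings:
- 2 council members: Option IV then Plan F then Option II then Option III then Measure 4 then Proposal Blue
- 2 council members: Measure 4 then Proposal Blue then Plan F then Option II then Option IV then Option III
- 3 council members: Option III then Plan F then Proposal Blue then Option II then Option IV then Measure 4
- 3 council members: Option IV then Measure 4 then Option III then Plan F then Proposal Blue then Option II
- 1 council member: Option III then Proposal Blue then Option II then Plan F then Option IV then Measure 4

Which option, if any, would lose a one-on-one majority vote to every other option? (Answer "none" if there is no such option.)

Head-to-head results (11 council members):
Option III vs Proposal Blue: Option III wins 9–2.
Option III vs Measure 4: Option III wins 6–5.
Option III vs Option II: Option III is ranked higher on 3+3+1 = 7 ballots, Option II on 4. Option III wins 7–4.
Option III–Option IV: Option IV 7–4.
Option III vs Plan F: Option III, 7–4.
Proposal Blue vs Measure 4: Proposal Blue is ranked higher on 3+1 = 4 ballots, Measure 4 on 7. Measure 4 wins 7–4.
Proposal Blue vs Option II: 9 to 2, Proposal Blue.
Proposal Blue vs Option IV: Proposal Blue, 6–5.
Proposal Blue vs Plan F: 3 to 8, Plan F.
Measure 4 vs Option II: 2+3 = 5 for Measure 4, 6 for Option II — Option II by 6–5.
Measure 4–Option IV: Option IV 9–2.
Measure 4–Plan F: Plan F 6–5.
Option II–Option IV: Option II 6–5.
Option II vs Plan F: 1 for Option II, 10 for Plan F — Plan F by 10–1.
Option IV vs Plan F: 2+3 = 5 for Option IV, 6 for Plan F — Plan F by 6–5.
Each option has at least one pairwise win (Option III beats Proposal Blue; Proposal Blue beats Option II; Measure 4 beats Proposal Blue; Option II beats Measure 4; Option IV beats Option III; Plan F beats Proposal Blue) — no Condorcet loser.

none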